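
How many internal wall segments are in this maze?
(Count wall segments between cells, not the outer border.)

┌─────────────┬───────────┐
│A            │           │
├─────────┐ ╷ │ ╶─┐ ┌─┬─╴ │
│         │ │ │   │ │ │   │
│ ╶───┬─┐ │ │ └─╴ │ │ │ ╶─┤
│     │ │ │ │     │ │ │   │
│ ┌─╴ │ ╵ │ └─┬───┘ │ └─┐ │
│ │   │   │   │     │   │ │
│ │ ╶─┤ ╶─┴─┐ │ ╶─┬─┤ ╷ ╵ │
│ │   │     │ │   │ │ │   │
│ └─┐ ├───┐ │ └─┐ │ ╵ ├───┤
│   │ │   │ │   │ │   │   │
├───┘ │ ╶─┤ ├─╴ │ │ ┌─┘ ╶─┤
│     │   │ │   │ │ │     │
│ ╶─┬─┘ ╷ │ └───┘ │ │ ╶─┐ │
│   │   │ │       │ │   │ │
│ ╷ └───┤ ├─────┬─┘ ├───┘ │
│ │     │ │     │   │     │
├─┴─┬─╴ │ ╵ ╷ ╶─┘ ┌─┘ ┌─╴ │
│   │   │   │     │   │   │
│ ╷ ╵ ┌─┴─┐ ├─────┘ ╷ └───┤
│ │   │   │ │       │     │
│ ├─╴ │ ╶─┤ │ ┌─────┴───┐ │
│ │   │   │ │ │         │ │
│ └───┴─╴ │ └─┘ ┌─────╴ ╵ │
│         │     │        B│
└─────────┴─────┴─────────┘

Counting internal wall segments:
Total internal walls: 144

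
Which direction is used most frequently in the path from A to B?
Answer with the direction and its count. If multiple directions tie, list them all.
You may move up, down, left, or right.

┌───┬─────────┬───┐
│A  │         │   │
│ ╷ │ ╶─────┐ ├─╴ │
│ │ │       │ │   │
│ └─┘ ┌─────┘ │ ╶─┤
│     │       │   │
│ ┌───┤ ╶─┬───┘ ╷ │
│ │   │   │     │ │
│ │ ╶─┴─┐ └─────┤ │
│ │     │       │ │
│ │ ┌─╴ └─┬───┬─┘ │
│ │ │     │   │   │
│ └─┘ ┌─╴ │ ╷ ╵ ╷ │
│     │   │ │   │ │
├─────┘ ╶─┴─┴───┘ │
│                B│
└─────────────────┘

Directions: down, down, down, down, down, down, right, right, up, right, right, down, left, down, right, right, right, right, right
Counts: {'down': 8, 'right': 9, 'up': 1, 'left': 1}
Most common: right (9 times)

Solution:

┌───┬─────────┬───┐
│A  │         │   │
│ ╷ │ ╶─────┐ ├─╴ │
│↓│ │       │ │   │
│ └─┘ ┌─────┘ │ ╶─┤
│↓    │       │   │
│ ┌───┤ ╶─┬───┘ ╷ │
│↓│   │   │     │ │
│ │ ╶─┴─┐ └─────┤ │
│↓│     │       │ │
│ │ ┌─╴ └─┬───┬─┘ │
│↓│ │↱ → ↓│   │   │
│ └─┘ ┌─╴ │ ╷ ╵ ╷ │
│↳ → ↑│↓ ↲│ │   │ │
├─────┘ ╶─┴─┴───┘ │
│      ↳ → → → → B│
└─────────────────┘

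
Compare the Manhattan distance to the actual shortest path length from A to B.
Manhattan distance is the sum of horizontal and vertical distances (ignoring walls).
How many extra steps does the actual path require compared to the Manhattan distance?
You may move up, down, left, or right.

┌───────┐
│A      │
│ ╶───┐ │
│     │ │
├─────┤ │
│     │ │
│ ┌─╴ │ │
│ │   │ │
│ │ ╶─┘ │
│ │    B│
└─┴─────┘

Manhattan distance: |4 - 0| + |3 - 0| = 7
Actual path length: 7
Extra steps: 7 - 7 = 0

Solution:

┌───────┐
│A → → ↓│
│ ╶───┐ │
│     │↓│
├─────┤ │
│     │↓│
│ ┌─╴ │ │
│ │   │↓│
│ │ ╶─┘ │
│ │    B│
└─┴─────┘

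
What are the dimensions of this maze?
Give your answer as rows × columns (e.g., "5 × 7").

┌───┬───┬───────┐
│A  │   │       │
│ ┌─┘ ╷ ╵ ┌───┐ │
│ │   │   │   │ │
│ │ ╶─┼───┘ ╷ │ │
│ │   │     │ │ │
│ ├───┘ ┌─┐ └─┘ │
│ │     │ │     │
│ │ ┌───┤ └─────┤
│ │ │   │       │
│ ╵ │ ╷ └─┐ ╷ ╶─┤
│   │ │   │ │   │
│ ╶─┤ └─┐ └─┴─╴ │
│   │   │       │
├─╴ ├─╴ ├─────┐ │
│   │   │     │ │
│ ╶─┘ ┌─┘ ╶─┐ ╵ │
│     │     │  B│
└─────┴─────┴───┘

Counting the maze dimensions:
Rows (vertical): 9
Columns (horizontal): 8
Dimensions: 9 × 8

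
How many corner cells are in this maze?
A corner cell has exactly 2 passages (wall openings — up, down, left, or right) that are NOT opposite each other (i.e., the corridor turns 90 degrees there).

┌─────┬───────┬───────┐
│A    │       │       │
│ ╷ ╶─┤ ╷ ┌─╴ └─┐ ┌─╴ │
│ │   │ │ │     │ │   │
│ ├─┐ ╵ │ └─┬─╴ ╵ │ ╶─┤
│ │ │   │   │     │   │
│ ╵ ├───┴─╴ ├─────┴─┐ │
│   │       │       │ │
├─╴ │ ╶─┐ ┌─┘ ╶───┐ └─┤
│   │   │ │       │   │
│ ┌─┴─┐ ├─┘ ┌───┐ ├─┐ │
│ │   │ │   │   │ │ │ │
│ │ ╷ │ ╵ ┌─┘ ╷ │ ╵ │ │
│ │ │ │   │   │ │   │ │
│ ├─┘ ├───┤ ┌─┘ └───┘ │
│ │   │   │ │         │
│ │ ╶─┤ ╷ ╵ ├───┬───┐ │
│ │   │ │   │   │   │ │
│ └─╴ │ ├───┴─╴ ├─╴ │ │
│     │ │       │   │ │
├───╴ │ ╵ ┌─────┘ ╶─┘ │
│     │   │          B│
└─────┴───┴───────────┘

Counting corner cells (2 non-opposite passages):
Total corners: 60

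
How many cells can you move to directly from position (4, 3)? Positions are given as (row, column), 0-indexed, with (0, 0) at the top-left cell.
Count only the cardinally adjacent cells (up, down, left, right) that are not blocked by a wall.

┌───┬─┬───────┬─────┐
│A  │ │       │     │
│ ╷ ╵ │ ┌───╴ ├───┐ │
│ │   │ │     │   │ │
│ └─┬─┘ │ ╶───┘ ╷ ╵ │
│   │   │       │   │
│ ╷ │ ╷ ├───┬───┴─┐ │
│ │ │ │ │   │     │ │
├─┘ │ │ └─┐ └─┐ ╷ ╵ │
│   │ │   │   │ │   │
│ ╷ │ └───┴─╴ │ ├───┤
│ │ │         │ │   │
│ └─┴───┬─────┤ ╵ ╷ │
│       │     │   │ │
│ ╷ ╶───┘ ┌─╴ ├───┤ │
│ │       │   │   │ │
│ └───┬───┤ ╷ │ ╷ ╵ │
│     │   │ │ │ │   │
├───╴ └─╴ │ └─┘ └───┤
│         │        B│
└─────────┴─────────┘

Checking passable neighbors of (4, 3):
Neighbors: (3, 3), (4, 4)
Count: 2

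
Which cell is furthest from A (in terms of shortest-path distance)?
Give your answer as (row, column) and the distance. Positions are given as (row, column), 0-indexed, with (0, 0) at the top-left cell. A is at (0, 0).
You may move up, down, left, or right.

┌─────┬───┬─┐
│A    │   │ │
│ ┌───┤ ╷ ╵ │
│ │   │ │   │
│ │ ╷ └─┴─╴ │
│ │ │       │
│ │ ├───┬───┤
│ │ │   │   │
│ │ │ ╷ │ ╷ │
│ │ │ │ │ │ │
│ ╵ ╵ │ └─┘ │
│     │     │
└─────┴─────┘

Computing BFS distances from A to all cells:
Furthest cell: (1, 3)
Distance: 20 steps

Path from A to the furthest cell:

┌─────┬───┬─┐
│A    │↓ ↰│ │
│ ┌───┤ ╷ ╵ │
│↓│↱ ↓│B│↑ ↰│
│ │ ╷ └─┴─╴ │
│↓│↑│↳ → → ↑│
│ │ ├───┬───┤
│↓│↑│   │   │
│ │ │ ╷ │ ╷ │
│↓│↑│ │ │ │ │
│ ╵ ╵ │ └─┘ │
│↳ ↑  │     │
└─────┴─────┘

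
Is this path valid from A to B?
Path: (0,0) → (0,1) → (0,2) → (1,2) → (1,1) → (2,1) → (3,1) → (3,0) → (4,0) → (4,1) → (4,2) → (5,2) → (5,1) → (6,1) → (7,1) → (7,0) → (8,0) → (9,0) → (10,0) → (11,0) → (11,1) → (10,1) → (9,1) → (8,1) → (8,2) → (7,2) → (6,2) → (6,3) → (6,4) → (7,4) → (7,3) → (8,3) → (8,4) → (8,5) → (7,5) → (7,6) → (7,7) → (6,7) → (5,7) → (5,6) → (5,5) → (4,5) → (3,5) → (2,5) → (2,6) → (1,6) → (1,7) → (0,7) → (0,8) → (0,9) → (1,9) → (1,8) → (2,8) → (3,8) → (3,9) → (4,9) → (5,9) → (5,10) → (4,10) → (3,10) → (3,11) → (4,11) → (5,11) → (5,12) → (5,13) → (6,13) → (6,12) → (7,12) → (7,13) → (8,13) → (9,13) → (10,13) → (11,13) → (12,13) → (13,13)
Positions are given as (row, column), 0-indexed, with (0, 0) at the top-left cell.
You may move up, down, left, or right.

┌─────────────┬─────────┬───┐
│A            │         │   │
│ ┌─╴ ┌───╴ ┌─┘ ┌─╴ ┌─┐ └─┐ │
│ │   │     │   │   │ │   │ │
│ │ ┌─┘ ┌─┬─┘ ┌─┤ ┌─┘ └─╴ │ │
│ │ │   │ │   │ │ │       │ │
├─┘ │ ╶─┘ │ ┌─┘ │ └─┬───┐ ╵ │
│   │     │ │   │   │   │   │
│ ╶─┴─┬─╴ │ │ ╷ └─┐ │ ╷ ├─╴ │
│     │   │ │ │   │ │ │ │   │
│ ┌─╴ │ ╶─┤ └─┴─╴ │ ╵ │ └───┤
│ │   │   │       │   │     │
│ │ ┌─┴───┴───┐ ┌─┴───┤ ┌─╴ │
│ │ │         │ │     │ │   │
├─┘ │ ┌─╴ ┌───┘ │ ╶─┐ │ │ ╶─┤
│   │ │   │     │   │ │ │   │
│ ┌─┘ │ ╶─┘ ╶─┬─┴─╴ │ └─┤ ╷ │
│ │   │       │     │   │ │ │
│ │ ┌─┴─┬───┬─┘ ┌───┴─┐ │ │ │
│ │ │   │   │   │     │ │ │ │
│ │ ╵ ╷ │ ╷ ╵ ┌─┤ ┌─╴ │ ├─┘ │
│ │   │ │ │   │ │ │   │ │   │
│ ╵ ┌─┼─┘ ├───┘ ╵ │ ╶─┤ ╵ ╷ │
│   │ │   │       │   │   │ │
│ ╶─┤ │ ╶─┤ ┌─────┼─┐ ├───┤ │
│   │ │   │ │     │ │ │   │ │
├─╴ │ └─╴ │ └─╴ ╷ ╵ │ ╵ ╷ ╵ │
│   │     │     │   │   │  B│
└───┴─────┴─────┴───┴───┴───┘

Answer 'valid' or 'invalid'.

Checking path validity:
Result: All consecutive moves are passable.

valid

Correct solution:

┌─────────────┬─────────┬───┐
│A → ↓        │↱ → ↓    │   │
│ ┌─╴ ┌───╴ ┌─┘ ┌─╴ ┌─┐ └─┐ │
│ │↓ ↲│     │↱ ↑│↓ ↲│ │   │ │
│ │ ┌─┘ ┌─┬─┘ ┌─┤ ┌─┘ └─╴ │ │
│ │↓│   │ │↱ ↑│ │↓│       │ │
├─┘ │ ╶─┘ │ ┌─┘ │ └─┬───┐ ╵ │
│↓ ↲│     │↑│   │↳ ↓│↱ ↓│   │
│ ╶─┴─┬─╴ │ │ ╷ └─┐ │ ╷ ├─╴ │
│↳ → ↓│   │↑│ │   │↓│↑│↓│   │
│ ┌─╴ │ ╶─┤ └─┴─╴ │ ╵ │ └───┤
│ │↓ ↲│   │↑ ← ↰  │↳ ↑│↳ → ↓│
│ │ ┌─┴───┴───┐ ┌─┴───┤ ┌─╴ │
│ │↓│↱ → ↓    │↑│     │ │↓ ↲│
├─┘ │ ┌─╴ ┌───┘ │ ╶─┐ │ │ ╶─┤
│↓ ↲│↑│↓ ↲│↱ → ↑│   │ │ │↳ ↓│
│ ┌─┘ │ ╶─┘ ╶─┬─┴─╴ │ └─┤ ╷ │
│↓│↱ ↑│↳ → ↑  │     │   │ │↓│
│ │ ┌─┴─┬───┬─┘ ┌───┴─┐ │ │ │
│↓│↑│   │   │   │     │ │ │↓│
│ │ ╵ ╷ │ ╷ ╵ ┌─┤ ┌─╴ │ ├─┘ │
│↓│↑  │ │ │   │ │ │   │ │  ↓│
│ ╵ ┌─┼─┘ ├───┘ ╵ │ ╶─┤ ╵ ╷ │
│↳ ↑│ │   │       │   │   │↓│
│ ╶─┤ │ ╶─┤ ┌─────┼─┐ ├───┤ │
│   │ │   │ │     │ │ │   │↓│
├─╴ │ └─╴ │ └─╴ ╷ ╵ │ ╵ ╷ ╵ │
│   │     │     │   │   │  B│
└───┴─────┴─────┴───┴───┴───┘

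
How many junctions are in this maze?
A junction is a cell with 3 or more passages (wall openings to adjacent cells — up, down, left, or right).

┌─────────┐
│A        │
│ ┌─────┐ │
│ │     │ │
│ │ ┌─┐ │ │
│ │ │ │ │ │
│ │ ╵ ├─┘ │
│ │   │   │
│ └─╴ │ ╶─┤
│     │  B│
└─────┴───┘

Checking each cell for number of passages:

Junctions found (3+ passages):
  (3, 2): 3 passages
Total junctions: 1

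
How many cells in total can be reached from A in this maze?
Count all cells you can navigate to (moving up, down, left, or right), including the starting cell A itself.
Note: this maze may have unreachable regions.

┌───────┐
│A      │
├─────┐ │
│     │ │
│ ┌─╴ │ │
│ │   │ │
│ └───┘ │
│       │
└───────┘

Using BFS/flood-fill to find all reachable cells from A:
Maze size: 4 × 4 = 16 total cells
All cells are reachable — the maze is fully connected.
Reachable cells: 16

Reachable region (· marks reachable cells):

┌───────┐
│A · · ·│
├─────┐ │
│· · ·│·│
│ ┌─╴ │ │
│·│· ·│·│
│ └───┘ │
│· · · ·│
└───────┘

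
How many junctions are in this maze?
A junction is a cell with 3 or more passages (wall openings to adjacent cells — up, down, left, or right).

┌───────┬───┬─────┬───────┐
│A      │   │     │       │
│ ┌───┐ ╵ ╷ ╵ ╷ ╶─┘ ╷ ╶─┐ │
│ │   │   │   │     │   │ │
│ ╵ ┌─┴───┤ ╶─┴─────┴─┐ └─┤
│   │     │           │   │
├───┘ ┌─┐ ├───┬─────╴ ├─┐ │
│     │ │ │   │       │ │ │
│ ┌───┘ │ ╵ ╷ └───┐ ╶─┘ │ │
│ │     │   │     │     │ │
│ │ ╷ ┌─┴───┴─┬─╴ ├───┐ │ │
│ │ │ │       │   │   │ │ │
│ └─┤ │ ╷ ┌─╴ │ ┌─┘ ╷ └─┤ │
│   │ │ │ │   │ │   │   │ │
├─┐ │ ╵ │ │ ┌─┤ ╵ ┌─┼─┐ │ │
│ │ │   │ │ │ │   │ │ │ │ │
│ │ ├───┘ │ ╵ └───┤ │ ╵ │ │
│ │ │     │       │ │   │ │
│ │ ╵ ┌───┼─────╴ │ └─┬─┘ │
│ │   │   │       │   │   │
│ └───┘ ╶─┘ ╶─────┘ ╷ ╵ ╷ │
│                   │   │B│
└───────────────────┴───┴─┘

Checking each cell for number of passages:

Junctions found (3+ passages):
  (0, 7): 3 passages
  (0, 10): 3 passages
  (1, 5): 3 passages
  (3, 9): 3 passages
  (4, 2): 3 passages
  (4, 11): 3 passages
  (5, 4): 3 passages
  (8, 6): 3 passages
  (9, 9): 3 passages
  (9, 12): 3 passages
  (10, 3): 3 passages
  (10, 5): 3 passages
Total junctions: 12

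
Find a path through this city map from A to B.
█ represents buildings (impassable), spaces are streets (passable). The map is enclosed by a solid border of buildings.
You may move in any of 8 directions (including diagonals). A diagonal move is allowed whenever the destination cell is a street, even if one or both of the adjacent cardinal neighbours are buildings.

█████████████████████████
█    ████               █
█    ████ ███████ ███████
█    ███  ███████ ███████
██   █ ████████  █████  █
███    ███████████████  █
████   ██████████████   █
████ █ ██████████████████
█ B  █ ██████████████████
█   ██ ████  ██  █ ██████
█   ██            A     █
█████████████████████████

Finding the shortest path from A to B:
Movement: 8-directional
Path length: 18 steps
Directions: left → left → left → left → left → left → left → left → left → left → left → up-left → up → up → up-left → down-left → down-left → left

Solution:

█████████████████████████
█    ████               █
█    ████ ███████ ███████
█    ███  ███████ ███████
██   █ ████████  █████  █
███    ███████████████  █
████ ↙ ██████████████   █
████↙█↖██████████████████
█ B← █↑██████████████████
█   ██↑████  ██  █ ██████
█   ██ ↖←←←←←←←←←←A     █
█████████████████████████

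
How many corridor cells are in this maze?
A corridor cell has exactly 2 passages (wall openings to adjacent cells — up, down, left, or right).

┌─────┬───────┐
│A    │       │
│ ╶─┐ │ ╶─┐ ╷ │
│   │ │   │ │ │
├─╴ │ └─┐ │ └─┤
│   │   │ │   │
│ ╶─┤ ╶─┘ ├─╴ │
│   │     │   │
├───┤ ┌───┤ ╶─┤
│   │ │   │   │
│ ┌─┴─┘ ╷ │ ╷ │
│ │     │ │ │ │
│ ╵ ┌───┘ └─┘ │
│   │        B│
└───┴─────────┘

Counting cells with exactly 2 passages:
Total corridor cells: 37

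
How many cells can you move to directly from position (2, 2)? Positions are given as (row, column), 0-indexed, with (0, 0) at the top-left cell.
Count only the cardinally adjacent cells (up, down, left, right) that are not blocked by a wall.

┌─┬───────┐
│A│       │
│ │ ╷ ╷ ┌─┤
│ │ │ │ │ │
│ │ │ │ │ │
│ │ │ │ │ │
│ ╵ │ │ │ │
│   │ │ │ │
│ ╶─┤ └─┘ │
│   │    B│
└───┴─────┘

Checking passable neighbors of (2, 2):
Neighbors: (1, 2), (3, 2)
Count: 2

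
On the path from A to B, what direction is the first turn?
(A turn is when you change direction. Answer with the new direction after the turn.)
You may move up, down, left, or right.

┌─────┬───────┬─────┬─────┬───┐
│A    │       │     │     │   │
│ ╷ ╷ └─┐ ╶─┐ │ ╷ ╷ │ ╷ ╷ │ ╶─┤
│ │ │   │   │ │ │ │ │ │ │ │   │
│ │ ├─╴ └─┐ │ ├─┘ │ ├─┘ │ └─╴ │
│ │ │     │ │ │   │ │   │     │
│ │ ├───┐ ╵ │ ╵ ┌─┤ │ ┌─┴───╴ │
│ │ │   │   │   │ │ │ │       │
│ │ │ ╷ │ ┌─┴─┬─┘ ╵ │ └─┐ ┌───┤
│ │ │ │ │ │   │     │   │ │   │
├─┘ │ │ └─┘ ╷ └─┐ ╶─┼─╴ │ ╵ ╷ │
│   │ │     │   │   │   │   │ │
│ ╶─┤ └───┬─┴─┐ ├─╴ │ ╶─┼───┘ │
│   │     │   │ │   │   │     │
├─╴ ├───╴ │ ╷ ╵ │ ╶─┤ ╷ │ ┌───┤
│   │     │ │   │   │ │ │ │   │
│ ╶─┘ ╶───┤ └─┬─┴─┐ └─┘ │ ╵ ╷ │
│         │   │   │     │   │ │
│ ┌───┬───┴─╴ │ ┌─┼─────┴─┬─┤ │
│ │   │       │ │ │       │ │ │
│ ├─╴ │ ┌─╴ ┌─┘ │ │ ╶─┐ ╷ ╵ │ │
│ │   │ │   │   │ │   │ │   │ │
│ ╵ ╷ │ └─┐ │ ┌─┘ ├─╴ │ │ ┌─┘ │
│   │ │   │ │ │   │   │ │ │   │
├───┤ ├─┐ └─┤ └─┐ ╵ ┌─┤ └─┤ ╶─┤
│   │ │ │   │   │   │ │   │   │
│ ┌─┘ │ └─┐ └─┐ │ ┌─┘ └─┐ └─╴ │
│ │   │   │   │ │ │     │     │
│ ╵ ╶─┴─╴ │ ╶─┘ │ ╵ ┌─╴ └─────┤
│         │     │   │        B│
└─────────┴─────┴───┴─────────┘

Directions: right, right, down, right, down, right, down, right, up, up, left, up, right, right, down, down, down, right, up, right, up, up, right, down, down, down, down, left, down, right, down, left, down, right, down, right, right, up, up, left, up, right, up, left, up, up, right, up, up, right, down, down, right, right, down, left, left, down, down, right, up, right, down, down, left, left, down, down, right, up, right, down, down, down, down, left, down, right, down, left, left, up, left, up, up, up, left, left, down, right, down, left, down, left, down, down, right, up, right, right, down, right, right, right
First turn direction: down

Solution:

┌─────┬───────┬─────┬─────┬───┐
│A → ↓│  ↱ → ↓│  ↱ ↓│  ↱ ↓│   │
│ ╷ ╷ └─┐ ╶─┐ │ ╷ ╷ │ ╷ ╷ │ ╶─┤
│ │ │↳ ↓│↑ ↰│↓│ │↑│↓│ │↑│↓│   │
│ │ ├─╴ └─┐ │ ├─┘ │ ├─┘ │ └─╴ │
│ │ │  ↳ ↓│↑│↓│↱ ↑│↓│↱ ↑│↳ → ↓│
│ │ ├───┐ ╵ │ ╵ ┌─┤ │ ┌─┴───╴ │
│ │ │   │↳ ↑│↳ ↑│ │↓│↑│  ↓ ← ↲│
│ │ │ ╷ │ ┌─┴─┬─┘ ╵ │ └─┐ ┌───┤
│ │ │ │ │ │   │  ↓ ↲│↑ ↰│↓│↱ ↓│
├─┘ │ │ └─┘ ╷ └─┐ ╶─┼─╴ │ ╵ ╷ │
│   │ │     │   │↳ ↓│↱ ↑│↳ ↑│↓│
│ ╶─┤ └───┬─┴─┐ ├─╴ │ ╶─┼───┘ │
│   │     │   │ │↓ ↲│↑ ↰│↓ ← ↲│
├─╴ ├───╴ │ ╷ ╵ │ ╶─┤ ╷ │ ┌───┤
│   │     │ │   │↳ ↓│ │↑│↓│↱ ↓│
│ ╶─┘ ╶───┤ └─┬─┴─┐ └─┘ │ ╵ ╷ │
│         │   │   │↳ → ↑│↳ ↑│↓│
│ ┌───┬───┴─╴ │ ┌─┼─────┴─┬─┤ │
│ │   │       │ │ │↓ ← ↰  │ │↓│
│ ├─╴ │ ┌─╴ ┌─┘ │ │ ╶─┐ ╷ ╵ │ │
│ │   │ │   │   │ │↳ ↓│↑│   │↓│
│ ╵ ╷ │ └─┐ │ ┌─┘ ├─╴ │ │ ┌─┘ │
│   │ │   │ │ │   │↓ ↲│↑│ │↓ ↲│
├───┤ ├─┐ └─┤ └─┐ ╵ ┌─┤ └─┤ ╶─┤
│   │ │ │   │   │↓ ↲│ │↑ ↰│↳ ↓│
│ ┌─┘ │ └─┐ └─┐ │ ┌─┘ └─┐ └─╴ │
│ │   │   │   │ │↓│↱ → ↓│↑ ← ↲│
│ ╵ ╶─┴─╴ │ ╶─┘ │ ╵ ┌─╴ └─────┤
│         │     │↳ ↑│  ↳ → → B│
└─────────┴─────┴───┴─────────┘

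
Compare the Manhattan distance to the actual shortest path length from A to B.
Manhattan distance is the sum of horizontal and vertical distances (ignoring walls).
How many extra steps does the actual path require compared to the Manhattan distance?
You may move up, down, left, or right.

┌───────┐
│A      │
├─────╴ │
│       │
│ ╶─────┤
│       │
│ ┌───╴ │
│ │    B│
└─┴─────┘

Manhattan distance: |3 - 0| + |3 - 0| = 6
Actual path length: 12
Extra steps: 12 - 6 = 6

Solution:

┌───────┐
│A → → ↓│
├─────╴ │
│↓ ← ← ↲│
│ ╶─────┤
│↳ → → ↓│
│ ┌───╴ │
│ │    B│
└─┴─────┘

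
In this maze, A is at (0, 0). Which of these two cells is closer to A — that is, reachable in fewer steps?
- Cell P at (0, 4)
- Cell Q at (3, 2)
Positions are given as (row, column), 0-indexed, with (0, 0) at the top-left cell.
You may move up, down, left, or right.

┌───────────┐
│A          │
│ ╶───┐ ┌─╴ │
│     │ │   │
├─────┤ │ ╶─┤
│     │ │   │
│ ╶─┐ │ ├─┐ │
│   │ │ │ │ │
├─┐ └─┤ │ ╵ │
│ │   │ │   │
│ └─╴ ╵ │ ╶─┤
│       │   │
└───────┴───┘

Shortest path A → P at (0, 4): 4 steps
Shortest path A → Q at (3, 2): 17 steps

P is closer (4 steps vs 17 steps).

Path to P:

┌───────────┐
│A → → → P  │
│ ╶───┐ ┌─╴ │
│     │ │   │
├─────┤ │ ╶─┤
│     │ │   │
│ ╶─┐ │ ├─┐ │
│   │ │ │ │ │
├─┐ └─┤ │ ╵ │
│ │   │ │   │
│ └─╴ ╵ │ ╶─┤
│       │   │
└───────┴───┘

Path to Q:

┌───────────┐
│A → → ↓    │
│ ╶───┐ ┌─╴ │
│     │↓│   │
├─────┤ │ ╶─┤
│↱ → ↓│↓│   │
│ ╶─┐ │ ├─┐ │
│↑ ↰│Q│↓│ │ │
├─┐ └─┤ │ ╵ │
│ │↑ ↰│↓│   │
│ └─╴ ╵ │ ╶─┤
│    ↑ ↲│   │
└───────┴───┘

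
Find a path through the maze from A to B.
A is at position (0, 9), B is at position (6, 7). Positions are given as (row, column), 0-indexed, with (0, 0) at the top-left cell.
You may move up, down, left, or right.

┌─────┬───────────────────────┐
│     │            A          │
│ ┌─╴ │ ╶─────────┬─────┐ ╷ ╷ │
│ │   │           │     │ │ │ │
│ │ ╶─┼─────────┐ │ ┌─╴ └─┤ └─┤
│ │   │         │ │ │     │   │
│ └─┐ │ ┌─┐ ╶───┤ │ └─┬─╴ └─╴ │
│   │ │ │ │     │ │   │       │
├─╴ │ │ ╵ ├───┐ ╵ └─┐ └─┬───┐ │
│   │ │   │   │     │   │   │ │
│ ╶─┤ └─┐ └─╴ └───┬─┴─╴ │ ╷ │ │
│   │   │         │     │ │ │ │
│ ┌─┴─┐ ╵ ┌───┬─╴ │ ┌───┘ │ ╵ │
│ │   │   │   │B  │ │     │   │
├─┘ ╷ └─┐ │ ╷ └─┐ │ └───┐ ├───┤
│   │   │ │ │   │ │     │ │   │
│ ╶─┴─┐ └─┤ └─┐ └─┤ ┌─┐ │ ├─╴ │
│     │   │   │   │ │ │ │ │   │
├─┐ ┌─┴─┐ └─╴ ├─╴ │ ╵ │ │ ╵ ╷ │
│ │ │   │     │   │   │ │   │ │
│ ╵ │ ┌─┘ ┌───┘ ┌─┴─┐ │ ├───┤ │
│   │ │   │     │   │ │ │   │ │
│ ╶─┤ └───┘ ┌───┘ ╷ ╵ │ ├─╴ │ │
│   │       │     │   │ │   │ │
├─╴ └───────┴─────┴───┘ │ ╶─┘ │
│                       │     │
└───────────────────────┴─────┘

Finding the shortest path from (0, 9) to (6, 7):
Path length: 32 steps
Directions: left → left → left → left → left → left → down → right → right → right → right → right → down → down → down → left → up → left → left → up → left → left → down → down → right → down → right → right → right → right → down → left

Solution:

┌─────┬───────────────────────┐
│     │↓ ← ← ← ← ← A          │
│ ┌─╴ │ ╶─────────┬─────┐ ╷ ╷ │
│ │   │↳ → → → → ↓│     │ │ │ │
│ │ ╶─┼─────────┐ │ ┌─╴ └─┤ └─┤
│ │   │↓ ← ↰    │↓│ │     │   │
│ └─┐ │ ┌─┐ ╶───┤ │ └─┬─╴ └─╴ │
│   │ │↓│ │↑ ← ↰│↓│   │       │
├─╴ │ │ ╵ ├───┐ ╵ └─┐ └─┬───┐ │
│   │ │↳ ↓│   │↑ ↲  │   │   │ │
│ ╶─┤ └─┐ └─╴ └───┬─┴─╴ │ ╷ │ │
│   │   │↳ → → → ↓│     │ │ │ │
│ ┌─┴─┐ ╵ ┌───┬─╴ │ ┌───┘ │ ╵ │
│ │   │   │   │B ↲│ │     │   │
├─┘ ╷ └─┐ │ ╷ └─┐ │ └───┐ ├───┤
│   │   │ │ │   │ │     │ │   │
│ ╶─┴─┐ └─┤ └─┐ └─┤ ┌─┐ │ ├─╴ │
│     │   │   │   │ │ │ │ │   │
├─┐ ┌─┴─┐ └─╴ ├─╴ │ ╵ │ │ ╵ ╷ │
│ │ │   │     │   │   │ │   │ │
│ ╵ │ ┌─┘ ┌───┘ ┌─┴─┐ │ ├───┤ │
│   │ │   │     │   │ │ │   │ │
│ ╶─┤ └───┘ ┌───┘ ╷ ╵ │ ├─╴ │ │
│   │       │     │   │ │   │ │
├─╴ └───────┴─────┴───┘ │ ╶─┘ │
│                       │     │
└───────────────────────┴─────┘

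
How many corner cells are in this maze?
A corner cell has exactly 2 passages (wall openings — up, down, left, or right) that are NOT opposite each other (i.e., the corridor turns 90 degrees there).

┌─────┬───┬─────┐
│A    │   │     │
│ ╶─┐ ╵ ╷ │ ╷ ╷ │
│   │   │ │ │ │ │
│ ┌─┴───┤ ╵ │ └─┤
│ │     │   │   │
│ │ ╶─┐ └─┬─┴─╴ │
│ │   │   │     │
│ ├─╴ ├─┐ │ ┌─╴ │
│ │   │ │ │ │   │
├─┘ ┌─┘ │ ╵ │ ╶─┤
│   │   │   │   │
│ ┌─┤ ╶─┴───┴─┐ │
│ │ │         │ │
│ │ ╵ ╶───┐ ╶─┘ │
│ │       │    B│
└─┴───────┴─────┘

Counting corner cells (2 non-opposite passages):
Total corners: 34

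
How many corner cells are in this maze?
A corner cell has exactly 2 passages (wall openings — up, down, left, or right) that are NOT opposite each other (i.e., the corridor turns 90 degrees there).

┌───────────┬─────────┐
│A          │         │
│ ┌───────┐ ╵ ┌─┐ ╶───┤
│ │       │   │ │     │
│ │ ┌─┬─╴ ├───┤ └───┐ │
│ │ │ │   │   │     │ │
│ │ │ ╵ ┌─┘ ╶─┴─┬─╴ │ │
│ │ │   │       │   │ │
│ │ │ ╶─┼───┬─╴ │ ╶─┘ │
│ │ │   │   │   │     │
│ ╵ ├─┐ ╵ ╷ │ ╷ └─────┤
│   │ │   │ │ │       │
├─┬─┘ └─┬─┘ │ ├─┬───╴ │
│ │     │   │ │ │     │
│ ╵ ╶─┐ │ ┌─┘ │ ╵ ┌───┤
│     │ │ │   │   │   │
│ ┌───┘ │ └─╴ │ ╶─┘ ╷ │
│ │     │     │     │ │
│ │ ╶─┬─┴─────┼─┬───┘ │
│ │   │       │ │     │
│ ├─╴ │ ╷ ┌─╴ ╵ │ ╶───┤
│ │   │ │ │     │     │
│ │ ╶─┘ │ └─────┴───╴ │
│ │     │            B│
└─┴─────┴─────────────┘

Counting corner cells (2 non-opposite passages):
Total corners: 61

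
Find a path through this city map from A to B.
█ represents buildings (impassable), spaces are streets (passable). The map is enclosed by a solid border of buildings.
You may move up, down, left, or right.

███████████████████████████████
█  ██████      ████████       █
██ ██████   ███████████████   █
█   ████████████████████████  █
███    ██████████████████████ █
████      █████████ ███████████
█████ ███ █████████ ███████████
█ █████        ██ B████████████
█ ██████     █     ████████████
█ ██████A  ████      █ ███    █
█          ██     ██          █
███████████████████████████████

Finding the shortest path from A to B:
Movement: cardinal only
Path length: 14 steps
Directions: up → up → right → right → right → right → right → right → down → right → right → right → up → right

Solution:

███████████████████████████████
█  ██████      ████████       █
██ ██████   ███████████████   █
█   ████████████████████████  █
███    ██████████████████████ █
████      █████████ ███████████
█████ ███ █████████ ███████████
█ █████ ↱→→→→→↓██↱B████████████
█ ██████↑    █↳→→↑ ████████████
█ ██████A  ████      █ ███    █
█          ██     ██          █
███████████████████████████████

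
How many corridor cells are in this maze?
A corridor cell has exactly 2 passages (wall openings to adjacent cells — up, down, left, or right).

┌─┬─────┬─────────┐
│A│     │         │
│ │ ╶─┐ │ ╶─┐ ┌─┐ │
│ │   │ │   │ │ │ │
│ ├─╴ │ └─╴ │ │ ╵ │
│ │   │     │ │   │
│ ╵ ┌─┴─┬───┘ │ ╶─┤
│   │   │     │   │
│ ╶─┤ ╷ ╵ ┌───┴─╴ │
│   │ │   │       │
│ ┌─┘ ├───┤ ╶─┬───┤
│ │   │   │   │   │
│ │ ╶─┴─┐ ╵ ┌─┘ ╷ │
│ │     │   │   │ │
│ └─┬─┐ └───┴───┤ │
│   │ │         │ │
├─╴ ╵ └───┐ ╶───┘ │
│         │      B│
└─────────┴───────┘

Counting cells with exactly 2 passages:
Total corridor cells: 63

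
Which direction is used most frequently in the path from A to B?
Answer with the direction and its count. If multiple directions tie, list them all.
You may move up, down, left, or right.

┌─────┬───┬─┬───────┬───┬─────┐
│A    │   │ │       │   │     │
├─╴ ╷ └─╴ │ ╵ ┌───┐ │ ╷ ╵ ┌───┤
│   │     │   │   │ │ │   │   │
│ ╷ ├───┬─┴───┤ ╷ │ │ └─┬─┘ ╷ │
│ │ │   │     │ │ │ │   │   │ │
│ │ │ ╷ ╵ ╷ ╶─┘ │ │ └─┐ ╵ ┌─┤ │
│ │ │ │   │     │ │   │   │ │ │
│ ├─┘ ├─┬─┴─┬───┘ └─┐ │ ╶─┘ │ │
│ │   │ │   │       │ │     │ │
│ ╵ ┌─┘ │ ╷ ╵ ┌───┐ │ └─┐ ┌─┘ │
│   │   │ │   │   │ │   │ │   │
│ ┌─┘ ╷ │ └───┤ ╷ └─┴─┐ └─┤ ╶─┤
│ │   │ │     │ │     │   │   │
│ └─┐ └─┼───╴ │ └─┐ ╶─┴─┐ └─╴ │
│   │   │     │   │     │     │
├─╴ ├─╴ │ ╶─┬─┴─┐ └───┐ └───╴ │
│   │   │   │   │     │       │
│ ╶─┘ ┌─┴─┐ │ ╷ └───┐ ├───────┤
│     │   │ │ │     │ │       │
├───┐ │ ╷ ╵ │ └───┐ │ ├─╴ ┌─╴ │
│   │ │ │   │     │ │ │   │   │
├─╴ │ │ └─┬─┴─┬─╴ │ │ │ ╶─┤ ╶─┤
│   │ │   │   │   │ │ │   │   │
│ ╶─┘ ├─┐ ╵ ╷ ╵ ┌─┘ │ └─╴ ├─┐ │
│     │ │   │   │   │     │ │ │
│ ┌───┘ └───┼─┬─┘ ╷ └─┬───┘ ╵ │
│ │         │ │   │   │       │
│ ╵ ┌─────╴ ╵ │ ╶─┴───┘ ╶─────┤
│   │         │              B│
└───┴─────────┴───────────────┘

Directions: right, down, left, down, down, down, down, right, up, right, up, up, right, down, right, up, right, down, right, right, up, up, right, down, down, down, left, left, down, left, up, left, down, down, right, right, down, left, left, down, right, down, down, left, up, left, down, down, right, down, right, up, right, down, right, up, right, up, left, left, up, up, right, down, right, right, down, down, down, left, down, left, down, right, right, right, right, right, right, right
Counts: {'right': 27, 'down': 27, 'left': 13, 'up': 13}
Most common: down and right (tied at 27 times each)

Solution:

┌─────┬───┬─┬───────┬───┬─────┐
│A ↓  │   │ │       │   │     │
├─╴ ╷ └─╴ │ ╵ ┌───┐ │ ╷ ╵ ┌───┤
│↓ ↲│     │   │↱ ↓│ │ │   │   │
│ ╷ ├───┬─┴───┤ ╷ │ │ └─┬─┘ ╷ │
│↓│ │↱ ↓│↱ ↓  │↑│↓│ │   │   │ │
│ │ │ ╷ ╵ ╷ ╶─┘ │ │ └─┐ ╵ ┌─┤ │
│↓│ │↑│↳ ↑│↳ → ↑│↓│   │   │ │ │
│ ├─┘ ├─┬─┴─┬───┘ └─┐ │ ╶─┘ │ │
│↓│↱ ↑│ │↓ ↰│↓ ← ↲  │ │     │ │
│ ╵ ┌─┘ │ ╷ ╵ ┌───┐ │ └─┐ ┌─┘ │
│↳ ↑│   │↓│↑ ↲│   │ │   │ │   │
│ ┌─┘ ╷ │ └───┤ ╷ └─┴─┐ └─┤ ╶─┤
│ │   │ │↳ → ↓│ │     │   │   │
│ └─┐ └─┼───╴ │ └─┐ ╶─┴─┐ └─╴ │
│   │   │↓ ← ↲│   │     │     │
├─╴ ├─╴ │ ╶─┬─┴─┐ └───┐ └───╴ │
│   │   │↳ ↓│↱ ↓│     │       │
│ ╶─┘ ┌─┴─┐ │ ╷ └───┐ ├───────┤
│     │↓ ↰│↓│↑│↳ → ↓│ │       │
├───┐ │ ╷ ╵ │ └───┐ │ ├─╴ ┌─╴ │
│   │ │↓│↑ ↲│↑ ← ↰│↓│ │   │   │
├─╴ │ │ └─┬─┴─┬─╴ │ │ │ ╶─┤ ╶─┤
│   │ │↳ ↓│↱ ↓│↱ ↑│↓│ │   │   │
│ ╶─┘ ├─┐ ╵ ╷ ╵ ┌─┘ │ └─╴ ├─┐ │
│     │ │↳ ↑│↳ ↑│↓ ↲│     │ │ │
│ ┌───┘ └───┼─┬─┘ ╷ └─┬───┘ ╵ │
│ │         │ │↓ ↲│   │       │
│ ╵ ┌─────╴ ╵ │ ╶─┴───┘ ╶─────┤
│   │         │↳ → → → → → → B│
└───┴─────────┴───────────────┘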